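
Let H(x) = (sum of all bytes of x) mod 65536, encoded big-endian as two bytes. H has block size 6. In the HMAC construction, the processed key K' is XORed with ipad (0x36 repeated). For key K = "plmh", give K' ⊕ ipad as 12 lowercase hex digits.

465a5b5e3636

Key "plmh" = 70 6c 6d 68 is 4 bytes ≤ B = 6; zero-pad to 6 bytes: K' = 70 6c 6d 68 00 00.
XOR each byte with 0x36: 70⊕36=46, 6c⊕36=5a, 6d⊕36=5b, 68⊕36=5e, 00⊕36=36, 00⊕36=36.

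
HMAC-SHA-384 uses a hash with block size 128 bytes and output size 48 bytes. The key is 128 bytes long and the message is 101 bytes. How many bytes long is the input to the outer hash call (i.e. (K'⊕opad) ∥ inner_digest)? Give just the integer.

176

Key is 128 ≤ 128 bytes, zero-padded: |K'| = 128.
Outer input = (K'⊕opad) ∥ H(inner) → 128 + 48 = 176 bytes.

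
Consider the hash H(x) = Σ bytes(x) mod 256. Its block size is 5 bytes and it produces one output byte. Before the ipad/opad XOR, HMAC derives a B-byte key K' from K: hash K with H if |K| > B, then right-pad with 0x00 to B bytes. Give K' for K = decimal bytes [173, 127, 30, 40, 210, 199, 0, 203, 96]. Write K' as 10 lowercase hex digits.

|K| = 9 > B = 5, so first hash the key.
H(K): sum = 173+127+30+40+210+199+0+203+96 = 1078; mod 256 = 54 → 36.
Zero-pad H(K) = 36 to 5 bytes: K' = 36 00 00 00 00.

3600000000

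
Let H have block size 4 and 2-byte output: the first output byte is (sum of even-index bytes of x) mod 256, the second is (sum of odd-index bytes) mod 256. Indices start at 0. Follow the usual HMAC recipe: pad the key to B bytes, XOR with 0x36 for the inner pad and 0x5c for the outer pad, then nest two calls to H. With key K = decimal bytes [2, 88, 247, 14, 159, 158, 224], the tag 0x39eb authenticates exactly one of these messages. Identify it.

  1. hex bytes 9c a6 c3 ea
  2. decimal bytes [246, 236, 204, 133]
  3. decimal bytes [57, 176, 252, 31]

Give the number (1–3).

Key decimal bytes [2, 88, 247, 14, 159, 158, 224] = 02 58 f7 0e 9f 9e e0 is 7 bytes > B = 4, so hash it first: H(key) = 78 04, then zero-pad to 4 bytes: K' = 78 04 00 00.
K' ⊕ ipad = 4e 32 36 36; K' ⊕ opad = 24 58 5c 5c.
m1: inner = H(4e 32 36 36 9c a6 c3 ea) = e3 f8; tag = H(24 58 5c 5c e3 f8) = 63ac
m2: inner = H(4e 32 36 36 f6 ec cc 85) = 46 d9; tag = H(24 58 5c 5c 46 d9) = c68d
m3: inner = H(4e 32 36 36 39 b0 fc 1f) = b9 37; tag = H(24 58 5c 5c b9 37) = 39eb ← matches

3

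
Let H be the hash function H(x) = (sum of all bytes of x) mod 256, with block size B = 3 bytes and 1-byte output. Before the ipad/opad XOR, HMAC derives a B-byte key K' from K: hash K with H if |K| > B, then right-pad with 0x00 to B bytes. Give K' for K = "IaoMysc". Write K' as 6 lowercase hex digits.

|K| = 7 > B = 3, so first hash the key.
H(K): sum = 73+97+111+77+121+115+99 = 693; mod 256 = 181 → b5.
Zero-pad H(K) = b5 to 3 bytes: K' = b5 00 00.

b50000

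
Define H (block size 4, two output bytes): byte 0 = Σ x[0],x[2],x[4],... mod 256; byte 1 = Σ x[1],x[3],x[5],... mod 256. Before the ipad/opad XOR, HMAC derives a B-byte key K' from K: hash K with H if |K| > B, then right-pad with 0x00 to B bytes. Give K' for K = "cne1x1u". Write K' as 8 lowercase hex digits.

|K| = 7 > B = 4, so first hash the key.
H(K): even-index sum = 437 mod 256 = 181; odd-index sum = 208 mod 256 = 208 → b5 d0.
Zero-pad H(K) = b5 d0 to 4 bytes: K' = b5 d0 00 00.

b5d00000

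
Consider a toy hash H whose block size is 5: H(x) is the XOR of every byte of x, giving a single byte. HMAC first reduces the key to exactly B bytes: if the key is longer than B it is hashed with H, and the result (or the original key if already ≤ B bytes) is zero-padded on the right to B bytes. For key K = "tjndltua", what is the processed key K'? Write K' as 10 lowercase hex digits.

1800000000

|K| = 8 > B = 5, so first hash the key.
H(K): XOR 74⊕6a⊕6e⊕64⊕6c⊕74⊕75⊕61 = 18.
Zero-pad H(K) = 18 to 5 bytes: K' = 18 00 00 00 00.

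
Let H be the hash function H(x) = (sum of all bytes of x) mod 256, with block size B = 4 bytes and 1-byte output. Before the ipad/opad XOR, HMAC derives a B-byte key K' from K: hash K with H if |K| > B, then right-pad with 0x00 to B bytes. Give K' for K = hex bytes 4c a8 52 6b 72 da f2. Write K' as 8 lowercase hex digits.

|K| = 7 > B = 4, so first hash the key.
H(K): sum = 76+168+82+107+114+218+242 = 1007; mod 256 = 239 → ef.
Zero-pad H(K) = ef to 4 bytes: K' = ef 00 00 00.

ef000000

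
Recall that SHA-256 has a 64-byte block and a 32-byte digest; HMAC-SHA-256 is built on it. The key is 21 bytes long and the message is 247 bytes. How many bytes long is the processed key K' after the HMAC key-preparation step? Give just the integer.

64

Key is 21 ≤ 64 bytes, zero-padded: |K'| = 64.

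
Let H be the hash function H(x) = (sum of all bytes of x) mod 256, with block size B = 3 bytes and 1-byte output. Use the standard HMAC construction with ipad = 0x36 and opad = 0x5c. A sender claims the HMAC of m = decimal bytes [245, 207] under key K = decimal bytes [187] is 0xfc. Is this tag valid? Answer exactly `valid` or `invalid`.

invalid

Key decimal bytes [187] = bb is 1 byte ≤ B = 3; zero-pad to 3 bytes: K' = bb 00 00.
K' ⊕ ipad = 8d 36 36; K' ⊕ opad = e7 5c 5c.
Inner hash: sum = 141+54+54+245+207 = 701; mod 256 = 189 → bd.
Outer hash (recomputed tag): sum = 231+92+92+189 = 604; mod 256 = 92 → 5c.
Recomputed tag = 5c; claimed = fc → mismatch.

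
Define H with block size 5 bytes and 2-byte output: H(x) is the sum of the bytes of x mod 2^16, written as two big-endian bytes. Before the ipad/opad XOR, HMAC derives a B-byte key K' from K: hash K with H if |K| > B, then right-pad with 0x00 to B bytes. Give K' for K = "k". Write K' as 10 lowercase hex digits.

Key "k" = 6b is 1 byte ≤ B = 5; zero-pad to 5 bytes: K' = 6b 00 00 00 00.

6b00000000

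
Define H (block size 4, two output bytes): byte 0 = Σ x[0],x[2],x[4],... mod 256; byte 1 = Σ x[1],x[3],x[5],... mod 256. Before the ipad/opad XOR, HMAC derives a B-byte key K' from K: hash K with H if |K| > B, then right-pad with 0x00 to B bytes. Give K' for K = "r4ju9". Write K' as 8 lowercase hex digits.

15a90000

|K| = 5 > B = 4, so first hash the key.
H(K): even-index sum = 277 mod 256 = 21; odd-index sum = 169 mod 256 = 169 → 15 a9.
Zero-pad H(K) = 15 a9 to 4 bytes: K' = 15 a9 00 00.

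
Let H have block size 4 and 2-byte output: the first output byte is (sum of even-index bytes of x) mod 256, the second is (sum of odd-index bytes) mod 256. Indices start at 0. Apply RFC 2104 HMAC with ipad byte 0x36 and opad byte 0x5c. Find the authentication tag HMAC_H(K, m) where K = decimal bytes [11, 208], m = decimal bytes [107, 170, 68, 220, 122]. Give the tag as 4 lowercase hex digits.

Key decimal bytes [11, 208] = 0b d0 is 2 bytes ≤ B = 4; zero-pad to 4 bytes: K' = 0b d0 00 00.
K' ⊕ ipad = 3d e6 36 36.  K' ⊕ opad = 57 8c 5c 5c.
Inner input = (K'⊕ipad) ∥ m = 3d e6 36 36 ∥ 6b aa 44 dc 7a.
Inner hash: even-index sum = 412 mod 256 = 156; odd-index sum = 674 mod 256 = 162 → 9c a2.
Outer input = (K'⊕opad) ∥ inner = 57 8c 5c 5c ∥ 9c a2.
Outer hash (tag): even-index sum = 335 mod 256 = 79; odd-index sum = 394 mod 256 = 138 → 4f 8a.

4f8a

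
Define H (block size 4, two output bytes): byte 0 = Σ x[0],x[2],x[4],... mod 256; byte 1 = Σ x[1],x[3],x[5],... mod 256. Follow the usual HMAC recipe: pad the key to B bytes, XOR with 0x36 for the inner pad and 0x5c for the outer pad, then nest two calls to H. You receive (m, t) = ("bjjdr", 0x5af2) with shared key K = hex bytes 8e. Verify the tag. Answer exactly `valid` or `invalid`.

valid

Key hex bytes 8e is 1 byte ≤ B = 4; zero-pad to 4 bytes: K' = 8e 00 00 00.
K' ⊕ ipad = b8 36 36 36; K' ⊕ opad = d2 5c 5c 5c.
Inner hash: even-index sum = 556 mod 256 = 44; odd-index sum = 314 mod 256 = 58 → 2c 3a.
Outer hash (recomputed tag): even-index sum = 346 mod 256 = 90; odd-index sum = 242 mod 256 = 242 → 5a f2.
Recomputed tag = 5af2; claimed = 5af2 → match.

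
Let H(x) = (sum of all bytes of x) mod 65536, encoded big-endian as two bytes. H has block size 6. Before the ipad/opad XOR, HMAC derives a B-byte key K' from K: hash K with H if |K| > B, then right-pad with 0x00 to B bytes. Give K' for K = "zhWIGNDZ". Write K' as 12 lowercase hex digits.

|K| = 8 > B = 6, so first hash the key.
H(K): sum = 122+104+87+73+71+78+68+90 = 693 → 02 b5.
Zero-pad H(K) = 02 b5 to 6 bytes: K' = 02 b5 00 00 00 00.

02b500000000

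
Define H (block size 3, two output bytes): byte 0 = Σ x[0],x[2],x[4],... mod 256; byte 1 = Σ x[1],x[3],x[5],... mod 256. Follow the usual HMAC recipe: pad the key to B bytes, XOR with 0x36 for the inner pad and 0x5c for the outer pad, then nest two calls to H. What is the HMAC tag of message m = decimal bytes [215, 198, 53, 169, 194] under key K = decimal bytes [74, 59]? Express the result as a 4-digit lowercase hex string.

Key decimal bytes [74, 59] = 4a 3b is 2 bytes ≤ B = 3; zero-pad to 3 bytes: K' = 4a 3b 00.
K' ⊕ ipad = 7c 0d 36.  K' ⊕ opad = 16 67 5c.
Inner input = (K'⊕ipad) ∥ m = 7c 0d 36 ∥ d7 c6 35 a9 c2.
Inner hash: even-index sum = 545 mod 256 = 33; odd-index sum = 475 mod 256 = 219 → 21 db.
Outer input = (K'⊕opad) ∥ inner = 16 67 5c ∥ 21 db.
Outer hash (tag): even-index sum = 333 mod 256 = 77; odd-index sum = 136 mod 256 = 136 → 4d 88.

4d88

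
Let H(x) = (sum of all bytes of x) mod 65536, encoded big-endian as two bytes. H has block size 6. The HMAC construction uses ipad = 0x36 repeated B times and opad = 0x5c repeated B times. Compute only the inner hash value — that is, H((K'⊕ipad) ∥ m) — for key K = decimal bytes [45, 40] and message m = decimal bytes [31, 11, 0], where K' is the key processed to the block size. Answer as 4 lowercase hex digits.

Key decimal bytes [45, 40] = 2d 28 is 2 bytes ≤ B = 6; zero-pad to 6 bytes: K' = 2d 28 00 00 00 00.
K' ⊕ ipad = 1b 1e 36 36 36 36.
Inner input = 1b 1e 36 36 36 36 ∥ 1f 0b 00.
Inner hash: sum = 27+30+54+54+54+54+31+11+0 = 315 → 01 3b.

013b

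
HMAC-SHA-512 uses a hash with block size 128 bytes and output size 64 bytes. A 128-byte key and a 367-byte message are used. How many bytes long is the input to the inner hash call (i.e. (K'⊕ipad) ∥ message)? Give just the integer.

495

Key is 128 ≤ 128 bytes, zero-padded: |K'| = 128.
Inner input = (K'⊕ipad) ∥ m → 128 + 367 = 495 bytes.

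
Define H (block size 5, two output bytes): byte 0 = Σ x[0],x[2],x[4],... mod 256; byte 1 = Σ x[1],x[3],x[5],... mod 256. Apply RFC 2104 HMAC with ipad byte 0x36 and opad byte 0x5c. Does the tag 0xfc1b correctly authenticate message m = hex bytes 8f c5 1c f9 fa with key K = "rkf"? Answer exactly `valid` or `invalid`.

Key "rkf" = 72 6b 66 is 3 bytes ≤ B = 5; zero-pad to 5 bytes: K' = 72 6b 66 00 00.
K' ⊕ ipad = 44 5d 50 36 36; K' ⊕ opad = 2e 37 3a 5c 5c.
Inner hash: even-index sum = 648 mod 256 = 136; odd-index sum = 568 mod 256 = 56 → 88 38.
Outer hash (recomputed tag): even-index sum = 252 mod 256 = 252; odd-index sum = 283 mod 256 = 27 → fc 1b.
Recomputed tag = fc1b; claimed = fc1b → match.

valid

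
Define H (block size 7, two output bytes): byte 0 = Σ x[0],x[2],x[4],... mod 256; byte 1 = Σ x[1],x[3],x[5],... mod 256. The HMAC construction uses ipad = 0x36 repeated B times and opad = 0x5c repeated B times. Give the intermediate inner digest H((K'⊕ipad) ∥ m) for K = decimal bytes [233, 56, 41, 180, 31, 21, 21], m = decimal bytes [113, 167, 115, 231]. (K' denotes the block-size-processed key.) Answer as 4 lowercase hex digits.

Key decimal bytes [233, 56, 41, 180, 31, 21, 21] = e9 38 29 b4 1f 15 15 is exactly B = 7 bytes: K' = e9 38 29 b4 1f 15 15.
K' ⊕ ipad = df 0e 1f 82 29 23 23.
Inner input = df 0e 1f 82 29 23 23 ∥ 71 a7 73 e7.
Inner hash: even-index sum = 728 mod 256 = 216; odd-index sum = 407 mod 256 = 151 → d8 97.

d897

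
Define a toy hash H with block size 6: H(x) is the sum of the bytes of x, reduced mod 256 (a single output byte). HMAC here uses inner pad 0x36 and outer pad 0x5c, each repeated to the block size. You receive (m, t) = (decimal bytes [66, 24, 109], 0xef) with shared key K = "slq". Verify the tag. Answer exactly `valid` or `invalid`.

valid

Key "slq" = 73 6c 71 is 3 bytes ≤ B = 6; zero-pad to 6 bytes: K' = 73 6c 71 00 00 00.
K' ⊕ ipad = 45 5a 47 36 36 36; K' ⊕ opad = 2f 30 2d 5c 5c 5c.
Inner hash: sum = 69+90+71+54+54+54+66+24+109 = 591; mod 256 = 79 → 4f.
Outer hash (recomputed tag): sum = 47+48+45+92+92+92+79 = 495; mod 256 = 239 → ef.
Recomputed tag = ef; claimed = ef → match.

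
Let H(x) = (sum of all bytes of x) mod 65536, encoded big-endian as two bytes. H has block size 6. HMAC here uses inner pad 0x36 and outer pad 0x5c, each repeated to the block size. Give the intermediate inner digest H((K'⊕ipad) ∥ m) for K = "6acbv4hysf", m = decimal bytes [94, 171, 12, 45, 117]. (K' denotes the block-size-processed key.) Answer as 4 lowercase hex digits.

03ba

Key "6acbv4hysf" = 36 61 63 62 76 34 68 79 73 66 is 10 bytes > B = 6, so hash it first: H(key) = 03 c0, then zero-pad to 6 bytes: K' = 03 c0 00 00 00 00.
K' ⊕ ipad = 35 f6 36 36 36 36.
Inner input = 35 f6 36 36 36 36 ∥ 5e ab 0c 2d 75.
Inner hash: sum = 53+246+54+54+54+54+94+171+12+45+117 = 954 → 03 ba.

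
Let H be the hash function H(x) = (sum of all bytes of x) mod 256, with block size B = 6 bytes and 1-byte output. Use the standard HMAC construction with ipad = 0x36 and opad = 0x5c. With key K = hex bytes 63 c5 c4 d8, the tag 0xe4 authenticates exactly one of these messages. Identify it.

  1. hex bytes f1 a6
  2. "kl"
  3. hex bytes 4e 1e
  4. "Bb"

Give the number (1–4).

4

Key hex bytes 63 c5 c4 d8 is 4 bytes ≤ B = 6; zero-pad to 6 bytes: K' = 63 c5 c4 d8 00 00.
K' ⊕ ipad = 55 f3 f2 ee 36 36; K' ⊕ opad = 3f 99 98 84 5c 5c.
m1: inner = H(55 f3 f2 ee 36 36 f1 a6) = 2b; tag = H(3f 99 98 84 5c 5c 2b) = d7
m2: inner = H(55 f3 f2 ee 36 36 6b 6c) = 6b; tag = H(3f 99 98 84 5c 5c 6b) = 17
m3: inner = H(55 f3 f2 ee 36 36 4e 1e) = 00; tag = H(3f 99 98 84 5c 5c 00) = ac
m4: inner = H(55 f3 f2 ee 36 36 42 62) = 38; tag = H(3f 99 98 84 5c 5c 38) = e4 ← matches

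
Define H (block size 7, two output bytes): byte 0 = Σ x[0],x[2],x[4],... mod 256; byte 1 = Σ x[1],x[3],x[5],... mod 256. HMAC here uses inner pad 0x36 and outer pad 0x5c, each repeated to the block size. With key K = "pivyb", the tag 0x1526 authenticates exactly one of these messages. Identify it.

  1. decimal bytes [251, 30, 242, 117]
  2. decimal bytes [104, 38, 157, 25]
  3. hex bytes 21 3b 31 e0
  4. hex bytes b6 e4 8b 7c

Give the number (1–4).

Key "pivyb" = 70 69 76 79 62 is 5 bytes ≤ B = 7; zero-pad to 7 bytes: K' = 70 69 76 79 62 00 00.
K' ⊕ ipad = 46 5f 40 4f 54 36 36; K' ⊕ opad = 2c 35 2a 25 3e 5c 5c.
m1: inner = H(46 5f 40 4f 54 36 36 fb 1e f2 75) = a3 d1; tag = H(2c 35 2a 25 3e 5c 5c a3 d1) = c159
m2: inner = H(46 5f 40 4f 54 36 36 68 26 9d 19) = 4f e9; tag = H(2c 35 2a 25 3e 5c 5c 4f e9) = d905
m3: inner = H(46 5f 40 4f 54 36 36 21 3b 31 e0) = 2b 36; tag = H(2c 35 2a 25 3e 5c 5c 2b 36) = 26e1
m4: inner = H(46 5f 40 4f 54 36 36 b6 e4 8b 7c) = 70 25; tag = H(2c 35 2a 25 3e 5c 5c 70 25) = 1526 ← matches

4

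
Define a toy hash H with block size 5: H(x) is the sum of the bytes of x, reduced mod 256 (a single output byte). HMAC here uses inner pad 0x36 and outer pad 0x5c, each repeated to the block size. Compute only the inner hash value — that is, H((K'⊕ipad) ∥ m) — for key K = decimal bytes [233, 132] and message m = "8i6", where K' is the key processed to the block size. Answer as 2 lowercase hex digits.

0a

Key decimal bytes [233, 132] = e9 84 is 2 bytes ≤ B = 5; zero-pad to 5 bytes: K' = e9 84 00 00 00.
K' ⊕ ipad = df b2 36 36 36.
Inner input = df b2 36 36 36 ∥ 38 69 36.
Inner hash: sum = 223+178+54+54+54+56+105+54 = 778; mod 256 = 10 → 0a.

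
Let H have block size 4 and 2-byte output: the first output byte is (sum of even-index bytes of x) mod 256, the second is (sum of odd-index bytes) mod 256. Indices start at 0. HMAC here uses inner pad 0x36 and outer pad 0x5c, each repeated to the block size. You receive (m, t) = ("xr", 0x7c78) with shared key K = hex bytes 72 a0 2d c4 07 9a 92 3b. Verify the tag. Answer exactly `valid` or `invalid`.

Key hex bytes 72 a0 2d c4 07 9a 92 3b is 8 bytes > B = 4, so hash it first: H(key) = 38 39, then zero-pad to 4 bytes: K' = 38 39 00 00.
K' ⊕ ipad = 0e 0f 36 36; K' ⊕ opad = 64 65 5c 5c.
Inner hash: even-index sum = 188 mod 256 = 188; odd-index sum = 183 mod 256 = 183 → bc b7.
Outer hash (recomputed tag): even-index sum = 380 mod 256 = 124; odd-index sum = 376 mod 256 = 120 → 7c 78.
Recomputed tag = 7c78; claimed = 7c78 → match.

valid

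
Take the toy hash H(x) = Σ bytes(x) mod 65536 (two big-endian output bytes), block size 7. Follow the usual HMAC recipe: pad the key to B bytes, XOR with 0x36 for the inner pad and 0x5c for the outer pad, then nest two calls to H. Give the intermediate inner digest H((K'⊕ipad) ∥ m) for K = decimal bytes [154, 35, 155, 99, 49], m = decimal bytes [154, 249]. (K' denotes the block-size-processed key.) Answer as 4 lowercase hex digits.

Key decimal bytes [154, 35, 155, 99, 49] = 9a 23 9b 63 31 is 5 bytes ≤ B = 7; zero-pad to 7 bytes: K' = 9a 23 9b 63 31 00 00.
K' ⊕ ipad = ac 15 ad 55 07 36 36.
Inner input = ac 15 ad 55 07 36 36 ∥ 9a f9.
Inner hash: sum = 172+21+173+85+7+54+54+154+249 = 969 → 03 c9.

03c9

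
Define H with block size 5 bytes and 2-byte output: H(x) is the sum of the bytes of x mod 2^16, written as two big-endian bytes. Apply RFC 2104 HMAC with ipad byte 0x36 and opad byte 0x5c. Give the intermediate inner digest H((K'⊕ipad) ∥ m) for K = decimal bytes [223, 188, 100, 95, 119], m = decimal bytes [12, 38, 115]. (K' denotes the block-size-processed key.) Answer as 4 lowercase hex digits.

0314

Key decimal bytes [223, 188, 100, 95, 119] = df bc 64 5f 77 is exactly B = 5 bytes: K' = df bc 64 5f 77.
K' ⊕ ipad = e9 8a 52 69 41.
Inner input = e9 8a 52 69 41 ∥ 0c 26 73.
Inner hash: sum = 233+138+82+105+65+12+38+115 = 788 → 03 14.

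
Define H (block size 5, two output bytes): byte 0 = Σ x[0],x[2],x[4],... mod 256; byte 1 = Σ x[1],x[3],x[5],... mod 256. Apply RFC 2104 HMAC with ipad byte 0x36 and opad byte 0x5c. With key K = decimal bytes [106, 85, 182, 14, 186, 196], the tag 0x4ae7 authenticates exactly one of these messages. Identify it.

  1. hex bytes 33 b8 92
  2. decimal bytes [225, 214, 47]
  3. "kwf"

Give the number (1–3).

Key decimal bytes [106, 85, 182, 14, 186, 196] = 6a 55 b6 0e ba c4 is 6 bytes > B = 5, so hash it first: H(key) = da 27, then zero-pad to 5 bytes: K' = da 27 00 00 00.
K' ⊕ ipad = ec 11 36 36 36; K' ⊕ opad = 86 7b 5c 5c 5c.
m1: inner = H(ec 11 36 36 36 33 b8 92) = 10 0c; tag = H(86 7b 5c 5c 5c 10 0c) = 4ae7 ← matches
m2: inner = H(ec 11 36 36 36 e1 d6 2f) = 2e 57; tag = H(86 7b 5c 5c 5c 2e 57) = 9505
m3: inner = H(ec 11 36 36 36 6b 77 66) = cf 18; tag = H(86 7b 5c 5c 5c cf 18) = 56a6

1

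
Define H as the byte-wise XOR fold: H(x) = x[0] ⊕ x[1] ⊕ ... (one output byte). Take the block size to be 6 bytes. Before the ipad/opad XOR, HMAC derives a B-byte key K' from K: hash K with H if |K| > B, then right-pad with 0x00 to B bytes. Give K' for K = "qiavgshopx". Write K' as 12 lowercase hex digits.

140000000000

|K| = 10 > B = 6, so first hash the key.
H(K): XOR 71⊕69⊕61⊕76⊕67⊕73⊕68⊕6f⊕70⊕78 = 14.
Zero-pad H(K) = 14 to 6 bytes: K' = 14 00 00 00 00 00.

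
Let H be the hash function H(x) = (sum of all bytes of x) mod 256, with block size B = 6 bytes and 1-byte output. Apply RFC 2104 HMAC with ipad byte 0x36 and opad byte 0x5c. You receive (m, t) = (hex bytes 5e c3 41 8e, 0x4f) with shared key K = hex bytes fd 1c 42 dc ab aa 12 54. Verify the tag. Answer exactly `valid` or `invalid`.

invalid

Key hex bytes fd 1c 42 dc ab aa 12 54 is 8 bytes > B = 6, so hash it first: H(key) = f2, then zero-pad to 6 bytes: K' = f2 00 00 00 00 00.
K' ⊕ ipad = c4 36 36 36 36 36; K' ⊕ opad = ae 5c 5c 5c 5c 5c.
Inner hash: sum = 196+54+54+54+54+54+94+195+65+142 = 962; mod 256 = 194 → c2.
Outer hash (recomputed tag): sum = 174+92+92+92+92+92+194 = 828; mod 256 = 60 → 3c.
Recomputed tag = 3c; claimed = 4f → mismatch.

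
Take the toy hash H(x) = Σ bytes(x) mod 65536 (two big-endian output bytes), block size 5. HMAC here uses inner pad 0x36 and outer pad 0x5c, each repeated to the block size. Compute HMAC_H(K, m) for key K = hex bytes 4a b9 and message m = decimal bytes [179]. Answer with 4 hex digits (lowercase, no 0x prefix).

0271

Key hex bytes 4a b9 is 2 bytes ≤ B = 5; zero-pad to 5 bytes: K' = 4a b9 00 00 00.
K' ⊕ ipad = 7c 8f 36 36 36.  K' ⊕ opad = 16 e5 5c 5c 5c.
Inner input = (K'⊕ipad) ∥ m = 7c 8f 36 36 36 ∥ b3.
Inner hash: sum = 124+143+54+54+54+179 = 608 → 02 60.
Outer input = (K'⊕opad) ∥ inner = 16 e5 5c 5c 5c ∥ 02 60.
Outer hash (tag): sum = 22+229+92+92+92+2+96 = 625 → 02 71.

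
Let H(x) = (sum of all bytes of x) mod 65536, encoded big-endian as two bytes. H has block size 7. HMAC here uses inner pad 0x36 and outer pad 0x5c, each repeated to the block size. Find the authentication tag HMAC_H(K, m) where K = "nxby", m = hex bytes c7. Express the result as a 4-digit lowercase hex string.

Key "nxby" = 6e 78 62 79 is 4 bytes ≤ B = 7; zero-pad to 7 bytes: K' = 6e 78 62 79 00 00 00.
K' ⊕ ipad = 58 4e 54 4f 36 36 36.  K' ⊕ opad = 32 24 3e 25 5c 5c 5c.
Inner input = (K'⊕ipad) ∥ m = 58 4e 54 4f 36 36 36 ∥ c7.
Inner hash: sum = 88+78+84+79+54+54+54+199 = 690 → 02 b2.
Outer input = (K'⊕opad) ∥ inner = 32 24 3e 25 5c 5c 5c ∥ 02 b2.
Outer hash (tag): sum = 50+36+62+37+92+92+92+2+178 = 641 → 02 81.

0281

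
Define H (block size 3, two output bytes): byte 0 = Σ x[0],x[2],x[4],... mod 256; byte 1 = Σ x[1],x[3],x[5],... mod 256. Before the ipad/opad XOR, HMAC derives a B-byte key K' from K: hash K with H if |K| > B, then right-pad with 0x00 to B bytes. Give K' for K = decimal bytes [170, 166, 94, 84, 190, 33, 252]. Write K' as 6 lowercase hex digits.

c21b00

|K| = 7 > B = 3, so first hash the key.
H(K): even-index sum = 706 mod 256 = 194; odd-index sum = 283 mod 256 = 27 → c2 1b.
Zero-pad H(K) = c2 1b to 3 bytes: K' = c2 1b 00.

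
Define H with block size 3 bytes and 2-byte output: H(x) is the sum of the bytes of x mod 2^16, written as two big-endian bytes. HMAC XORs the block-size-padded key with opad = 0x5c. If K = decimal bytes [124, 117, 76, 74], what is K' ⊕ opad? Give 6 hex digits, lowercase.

Key decimal bytes [124, 117, 76, 74] = 7c 75 4c 4a is 4 bytes > B = 3, so hash it first: H(key) = 01 87, then zero-pad to 3 bytes: K' = 01 87 00.
XOR each byte with 0x5c: 01⊕5c=5d, 87⊕5c=db, 00⊕5c=5c.

5ddb5c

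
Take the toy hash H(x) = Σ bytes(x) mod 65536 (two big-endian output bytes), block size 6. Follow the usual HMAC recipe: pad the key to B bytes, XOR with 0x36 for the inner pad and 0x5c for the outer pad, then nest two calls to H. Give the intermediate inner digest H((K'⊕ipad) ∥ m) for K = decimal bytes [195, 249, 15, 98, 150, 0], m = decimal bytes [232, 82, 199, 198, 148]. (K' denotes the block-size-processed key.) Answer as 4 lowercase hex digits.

0682

Key decimal bytes [195, 249, 15, 98, 150, 0] = c3 f9 0f 62 96 00 is exactly B = 6 bytes: K' = c3 f9 0f 62 96 00.
K' ⊕ ipad = f5 cf 39 54 a0 36.
Inner input = f5 cf 39 54 a0 36 ∥ e8 52 c7 c6 94.
Inner hash: sum = 245+207+57+84+160+54+232+82+199+198+148 = 1666 → 06 82.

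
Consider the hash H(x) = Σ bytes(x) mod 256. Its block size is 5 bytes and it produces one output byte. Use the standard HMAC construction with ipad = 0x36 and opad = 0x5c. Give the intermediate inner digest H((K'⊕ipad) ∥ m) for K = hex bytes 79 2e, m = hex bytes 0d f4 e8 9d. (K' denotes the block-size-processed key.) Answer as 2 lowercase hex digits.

Key hex bytes 79 2e is 2 bytes ≤ B = 5; zero-pad to 5 bytes: K' = 79 2e 00 00 00.
K' ⊕ ipad = 4f 18 36 36 36.
Inner input = 4f 18 36 36 36 ∥ 0d f4 e8 9d.
Inner hash: sum = 79+24+54+54+54+13+244+232+157 = 911; mod 256 = 143 → 8f.

8f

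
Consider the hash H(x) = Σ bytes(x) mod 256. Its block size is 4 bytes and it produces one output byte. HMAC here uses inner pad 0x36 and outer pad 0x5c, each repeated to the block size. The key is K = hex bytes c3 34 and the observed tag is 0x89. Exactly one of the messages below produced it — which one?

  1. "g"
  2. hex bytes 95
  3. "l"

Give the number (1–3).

1

Key hex bytes c3 34 is 2 bytes ≤ B = 4; zero-pad to 4 bytes: K' = c3 34 00 00.
K' ⊕ ipad = f5 02 36 36; K' ⊕ opad = 9f 68 5c 5c.
m1: inner = H(f5 02 36 36 67) = ca; tag = H(9f 68 5c 5c ca) = 89 ← matches
m2: inner = H(f5 02 36 36 95) = f8; tag = H(9f 68 5c 5c f8) = b7
m3: inner = H(f5 02 36 36 6c) = cf; tag = H(9f 68 5c 5c cf) = 8e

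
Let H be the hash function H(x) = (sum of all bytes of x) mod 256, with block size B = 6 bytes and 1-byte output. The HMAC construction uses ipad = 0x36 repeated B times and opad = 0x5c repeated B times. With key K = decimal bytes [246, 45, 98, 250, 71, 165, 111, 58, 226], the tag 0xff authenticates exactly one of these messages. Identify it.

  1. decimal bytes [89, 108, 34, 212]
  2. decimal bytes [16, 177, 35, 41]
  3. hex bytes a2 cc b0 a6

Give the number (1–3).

1

Key decimal bytes [246, 45, 98, 250, 71, 165, 111, 58, 226] = f6 2d 62 fa 47 a5 6f 3a e2 is 9 bytes > B = 6, so hash it first: H(key) = f6, then zero-pad to 6 bytes: K' = f6 00 00 00 00 00.
K' ⊕ ipad = c0 36 36 36 36 36; K' ⊕ opad = aa 5c 5c 5c 5c 5c.
m1: inner = H(c0 36 36 36 36 36 59 6c 22 d4) = 89; tag = H(aa 5c 5c 5c 5c 5c 89) = ff ← matches
m2: inner = H(c0 36 36 36 36 36 10 b1 23 29) = db; tag = H(aa 5c 5c 5c 5c 5c db) = 51
m3: inner = H(c0 36 36 36 36 36 a2 cc b0 a6) = 92; tag = H(aa 5c 5c 5c 5c 5c 92) = 08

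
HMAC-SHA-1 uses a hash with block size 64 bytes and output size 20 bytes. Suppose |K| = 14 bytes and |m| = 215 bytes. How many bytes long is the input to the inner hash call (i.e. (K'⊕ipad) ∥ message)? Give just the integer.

Key is 14 ≤ 64 bytes, zero-padded: |K'| = 64.
Inner input = (K'⊕ipad) ∥ m → 64 + 215 = 279 bytes.

279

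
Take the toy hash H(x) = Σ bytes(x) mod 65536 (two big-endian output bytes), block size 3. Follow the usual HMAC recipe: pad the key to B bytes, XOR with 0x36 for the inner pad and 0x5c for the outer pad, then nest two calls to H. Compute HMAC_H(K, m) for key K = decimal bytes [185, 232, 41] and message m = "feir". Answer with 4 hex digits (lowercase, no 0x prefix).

0243

Key decimal bytes [185, 232, 41] = b9 e8 29 is exactly B = 3 bytes: K' = b9 e8 29.
K' ⊕ ipad = 8f de 1f.  K' ⊕ opad = e5 b4 75.
Inner input = (K'⊕ipad) ∥ m = 8f de 1f ∥ 66 65 69 72.
Inner hash: sum = 143+222+31+102+101+105+114 = 818 → 03 32.
Outer input = (K'⊕opad) ∥ inner = e5 b4 75 ∥ 03 32.
Outer hash (tag): sum = 229+180+117+3+50 = 579 → 02 43.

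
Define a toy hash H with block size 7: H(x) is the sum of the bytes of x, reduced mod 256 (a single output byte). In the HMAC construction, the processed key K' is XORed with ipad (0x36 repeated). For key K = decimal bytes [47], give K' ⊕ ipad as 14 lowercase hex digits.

Key decimal bytes [47] = 2f is 1 byte ≤ B = 7; zero-pad to 7 bytes: K' = 2f 00 00 00 00 00 00.
XOR each byte with 0x36: 2f⊕36=19, 00⊕36=36, 00⊕36=36, 00⊕36=36, 00⊕36=36, 00⊕36=36, 00⊕36=36.

19363636363636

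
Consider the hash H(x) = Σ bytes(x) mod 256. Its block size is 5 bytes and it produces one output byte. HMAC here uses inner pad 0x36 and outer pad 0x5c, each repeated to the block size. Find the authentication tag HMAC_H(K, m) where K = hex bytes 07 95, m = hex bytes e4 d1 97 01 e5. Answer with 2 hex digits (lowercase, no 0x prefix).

e0

Key hex bytes 07 95 is 2 bytes ≤ B = 5; zero-pad to 5 bytes: K' = 07 95 00 00 00.
K' ⊕ ipad = 31 a3 36 36 36.  K' ⊕ opad = 5b c9 5c 5c 5c.
Inner input = (K'⊕ipad) ∥ m = 31 a3 36 36 36 ∥ e4 d1 97 01 e5.
Inner hash: sum = 49+163+54+54+54+228+209+151+1+229 = 1192; mod 256 = 168 → a8.
Outer input = (K'⊕opad) ∥ inner = 5b c9 5c 5c 5c ∥ a8.
Outer hash (tag): sum = 91+201+92+92+92+168 = 736; mod 256 = 224 → e0.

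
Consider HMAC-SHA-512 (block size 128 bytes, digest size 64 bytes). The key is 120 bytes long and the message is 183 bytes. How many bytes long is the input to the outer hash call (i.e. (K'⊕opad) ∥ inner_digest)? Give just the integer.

192

Key is 120 ≤ 128 bytes, zero-padded: |K'| = 128.
Outer input = (K'⊕opad) ∥ H(inner) → 128 + 64 = 192 bytes.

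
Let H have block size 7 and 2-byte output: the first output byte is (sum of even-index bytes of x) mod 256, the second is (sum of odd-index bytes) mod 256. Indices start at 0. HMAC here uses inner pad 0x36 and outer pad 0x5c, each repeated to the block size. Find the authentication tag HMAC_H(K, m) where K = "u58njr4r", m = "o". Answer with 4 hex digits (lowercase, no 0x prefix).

b7b2

Key "u58njr4r" = 75 35 38 6e 6a 72 34 72 is 8 bytes > B = 7, so hash it first: H(key) = 4b 87, then zero-pad to 7 bytes: K' = 4b 87 00 00 00 00 00.
K' ⊕ ipad = 7d b1 36 36 36 36 36.  K' ⊕ opad = 17 db 5c 5c 5c 5c 5c.
Inner input = (K'⊕ipad) ∥ m = 7d b1 36 36 36 36 36 ∥ 6f.
Inner hash: even-index sum = 287 mod 256 = 31; odd-index sum = 396 mod 256 = 140 → 1f 8c.
Outer input = (K'⊕opad) ∥ inner = 17 db 5c 5c 5c 5c 5c ∥ 1f 8c.
Outer hash (tag): even-index sum = 439 mod 256 = 183; odd-index sum = 434 mod 256 = 178 → b7 b2.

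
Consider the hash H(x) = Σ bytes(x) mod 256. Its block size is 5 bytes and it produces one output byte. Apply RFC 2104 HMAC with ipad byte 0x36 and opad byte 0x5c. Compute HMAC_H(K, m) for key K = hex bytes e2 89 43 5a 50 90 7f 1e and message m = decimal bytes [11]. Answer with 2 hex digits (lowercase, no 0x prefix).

Key hex bytes e2 89 43 5a 50 90 7f 1e is 8 bytes > B = 5, so hash it first: H(key) = 85, then zero-pad to 5 bytes: K' = 85 00 00 00 00.
K' ⊕ ipad = b3 36 36 36 36.  K' ⊕ opad = d9 5c 5c 5c 5c.
Inner input = (K'⊕ipad) ∥ m = b3 36 36 36 36 ∥ 0b.
Inner hash: sum = 179+54+54+54+54+11 = 406; mod 256 = 150 → 96.
Outer input = (K'⊕opad) ∥ inner = d9 5c 5c 5c 5c ∥ 96.
Outer hash (tag): sum = 217+92+92+92+92+150 = 735; mod 256 = 223 → df.

df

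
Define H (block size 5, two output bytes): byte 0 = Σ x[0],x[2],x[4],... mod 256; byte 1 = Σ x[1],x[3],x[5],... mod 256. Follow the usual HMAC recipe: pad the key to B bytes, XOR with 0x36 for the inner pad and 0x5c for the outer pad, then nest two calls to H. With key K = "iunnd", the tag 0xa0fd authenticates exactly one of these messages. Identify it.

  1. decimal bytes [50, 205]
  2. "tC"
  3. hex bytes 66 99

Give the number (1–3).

Key "iunnd" = 69 75 6e 6e 64 is exactly B = 5 bytes: K' = 69 75 6e 6e 64.
K' ⊕ ipad = 5f 43 58 58 52; K' ⊕ opad = 35 29 32 32 38.
m1: inner = H(5f 43 58 58 52 32 cd) = d6 cd; tag = H(35 29 32 32 38 d6 cd) = 6c31
m2: inner = H(5f 43 58 58 52 74 43) = 4c 0f; tag = H(35 29 32 32 38 4c 0f) = aea7
m3: inner = H(5f 43 58 58 52 66 99) = a2 01; tag = H(35 29 32 32 38 a2 01) = a0fd ← matches

3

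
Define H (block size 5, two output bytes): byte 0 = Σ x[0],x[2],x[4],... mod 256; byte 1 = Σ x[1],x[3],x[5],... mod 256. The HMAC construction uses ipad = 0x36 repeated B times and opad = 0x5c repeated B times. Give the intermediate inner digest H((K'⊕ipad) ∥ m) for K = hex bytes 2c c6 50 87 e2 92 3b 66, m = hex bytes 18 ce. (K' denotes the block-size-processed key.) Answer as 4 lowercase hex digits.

e9c1

Key hex bytes 2c c6 50 87 e2 92 3b 66 is 8 bytes > B = 5, so hash it first: H(key) = 99 45, then zero-pad to 5 bytes: K' = 99 45 00 00 00.
K' ⊕ ipad = af 73 36 36 36.
Inner input = af 73 36 36 36 ∥ 18 ce.
Inner hash: even-index sum = 489 mod 256 = 233; odd-index sum = 193 mod 256 = 193 → e9 c1.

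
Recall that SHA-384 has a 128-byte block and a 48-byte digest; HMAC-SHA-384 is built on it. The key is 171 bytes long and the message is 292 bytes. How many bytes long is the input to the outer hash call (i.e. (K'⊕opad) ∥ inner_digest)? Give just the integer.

176

Key is 171 > 128 bytes, so it is hashed to 48 bytes then zero-padded to 128: |K'| = 128.
Outer input = (K'⊕opad) ∥ H(inner) → 128 + 48 = 176 bytes.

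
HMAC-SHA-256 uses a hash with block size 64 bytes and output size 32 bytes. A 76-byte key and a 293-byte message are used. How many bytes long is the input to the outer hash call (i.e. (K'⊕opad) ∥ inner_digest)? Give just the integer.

96

Key is 76 > 64 bytes, so it is hashed to 32 bytes then zero-padded to 64: |K'| = 64.
Outer input = (K'⊕opad) ∥ H(inner) → 64 + 32 = 96 bytes.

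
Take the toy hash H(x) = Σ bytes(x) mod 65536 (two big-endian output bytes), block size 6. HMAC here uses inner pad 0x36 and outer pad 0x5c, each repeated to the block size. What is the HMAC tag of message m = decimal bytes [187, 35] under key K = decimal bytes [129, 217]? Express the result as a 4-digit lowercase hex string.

Key decimal bytes [129, 217] = 81 d9 is 2 bytes ≤ B = 6; zero-pad to 6 bytes: K' = 81 d9 00 00 00 00.
K' ⊕ ipad = b7 ef 36 36 36 36.  K' ⊕ opad = dd 85 5c 5c 5c 5c.
Inner input = (K'⊕ipad) ∥ m = b7 ef 36 36 36 36 ∥ bb 23.
Inner hash: sum = 183+239+54+54+54+54+187+35 = 860 → 03 5c.
Outer input = (K'⊕opad) ∥ inner = dd 85 5c 5c 5c 5c ∥ 03 5c.
Outer hash (tag): sum = 221+133+92+92+92+92+3+92 = 817 → 03 31.

0331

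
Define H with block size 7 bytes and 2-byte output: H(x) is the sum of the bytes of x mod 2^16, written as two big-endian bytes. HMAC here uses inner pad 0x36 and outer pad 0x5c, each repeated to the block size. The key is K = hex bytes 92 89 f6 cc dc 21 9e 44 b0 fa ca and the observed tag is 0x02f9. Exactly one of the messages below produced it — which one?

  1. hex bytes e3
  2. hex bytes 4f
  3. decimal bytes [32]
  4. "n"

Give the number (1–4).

3

Key hex bytes 92 89 f6 cc dc 21 9e 44 b0 fa ca is 11 bytes > B = 7, so hash it first: H(key) = 07 30, then zero-pad to 7 bytes: K' = 07 30 00 00 00 00 00.
K' ⊕ ipad = 31 06 36 36 36 36 36; K' ⊕ opad = 5b 6c 5c 5c 5c 5c 5c.
m1: inner = H(31 06 36 36 36 36 36 e3) = 02 28; tag = H(5b 6c 5c 5c 5c 5c 5c 02 28) = 02bd
m2: inner = H(31 06 36 36 36 36 36 4f) = 01 94; tag = H(5b 6c 5c 5c 5c 5c 5c 01 94) = 0328
m3: inner = H(31 06 36 36 36 36 36 20) = 01 65; tag = H(5b 6c 5c 5c 5c 5c 5c 01 65) = 02f9 ← matches
m4: inner = H(31 06 36 36 36 36 36 6e) = 01 b3; tag = H(5b 6c 5c 5c 5c 5c 5c 01 b3) = 0347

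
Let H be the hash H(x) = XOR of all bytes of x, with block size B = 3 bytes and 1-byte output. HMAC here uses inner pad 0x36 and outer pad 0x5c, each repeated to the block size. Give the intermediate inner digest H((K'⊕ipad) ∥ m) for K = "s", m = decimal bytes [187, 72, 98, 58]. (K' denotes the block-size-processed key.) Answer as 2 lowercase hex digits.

ee

Key "s" = 73 is 1 byte ≤ B = 3; zero-pad to 3 bytes: K' = 73 00 00.
K' ⊕ ipad = 45 36 36.
Inner input = 45 36 36 ∥ bb 48 62 3a.
Inner hash: XOR 45⊕36⊕36⊕bb⊕48⊕62⊕3a = ee.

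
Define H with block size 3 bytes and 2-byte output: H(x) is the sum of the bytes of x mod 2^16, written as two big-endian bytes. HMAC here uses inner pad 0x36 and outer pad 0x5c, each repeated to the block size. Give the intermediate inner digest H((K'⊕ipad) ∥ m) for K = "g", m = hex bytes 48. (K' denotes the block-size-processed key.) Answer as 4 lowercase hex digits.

0105

Key "g" = 67 is 1 byte ≤ B = 3; zero-pad to 3 bytes: K' = 67 00 00.
K' ⊕ ipad = 51 36 36.
Inner input = 51 36 36 ∥ 48.
Inner hash: sum = 81+54+54+72 = 261 → 01 05.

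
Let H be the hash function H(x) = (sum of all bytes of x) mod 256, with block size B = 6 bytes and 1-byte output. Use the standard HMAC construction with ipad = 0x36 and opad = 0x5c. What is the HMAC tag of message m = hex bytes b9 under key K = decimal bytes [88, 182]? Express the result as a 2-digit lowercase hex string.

Key decimal bytes [88, 182] = 58 b6 is 2 bytes ≤ B = 6; zero-pad to 6 bytes: K' = 58 b6 00 00 00 00.
K' ⊕ ipad = 6e 80 36 36 36 36.  K' ⊕ opad = 04 ea 5c 5c 5c 5c.
Inner input = (K'⊕ipad) ∥ m = 6e 80 36 36 36 36 ∥ b9.
Inner hash: sum = 110+128+54+54+54+54+185 = 639; mod 256 = 127 → 7f.
Outer input = (K'⊕opad) ∥ inner = 04 ea 5c 5c 5c 5c ∥ 7f.
Outer hash (tag): sum = 4+234+92+92+92+92+127 = 733; mod 256 = 221 → dd.

dd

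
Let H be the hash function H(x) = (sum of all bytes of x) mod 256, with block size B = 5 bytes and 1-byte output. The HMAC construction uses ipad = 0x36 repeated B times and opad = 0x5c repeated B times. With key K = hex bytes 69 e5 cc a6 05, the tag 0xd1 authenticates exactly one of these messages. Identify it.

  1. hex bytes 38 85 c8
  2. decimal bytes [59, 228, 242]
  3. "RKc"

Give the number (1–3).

Key hex bytes 69 e5 cc a6 05 is exactly B = 5 bytes: K' = 69 e5 cc a6 05.
K' ⊕ ipad = 5f d3 fa 90 33; K' ⊕ opad = 35 b9 90 fa 59.
m1: inner = H(5f d3 fa 90 33 38 85 c8) = 74; tag = H(35 b9 90 fa 59 74) = 45
m2: inner = H(5f d3 fa 90 33 3b e4 f2) = 00; tag = H(35 b9 90 fa 59 00) = d1 ← matches
m3: inner = H(5f d3 fa 90 33 52 4b 63) = ef; tag = H(35 b9 90 fa 59 ef) = c0

2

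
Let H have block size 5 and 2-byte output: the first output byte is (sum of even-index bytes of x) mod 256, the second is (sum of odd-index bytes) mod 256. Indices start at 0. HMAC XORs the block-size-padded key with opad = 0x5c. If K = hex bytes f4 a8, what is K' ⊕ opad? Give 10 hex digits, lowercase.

Key hex bytes f4 a8 is 2 bytes ≤ B = 5; zero-pad to 5 bytes: K' = f4 a8 00 00 00.
XOR each byte with 0x5c: f4⊕5c=a8, a8⊕5c=f4, 00⊕5c=5c, 00⊕5c=5c, 00⊕5c=5c.

a8f45c5c5c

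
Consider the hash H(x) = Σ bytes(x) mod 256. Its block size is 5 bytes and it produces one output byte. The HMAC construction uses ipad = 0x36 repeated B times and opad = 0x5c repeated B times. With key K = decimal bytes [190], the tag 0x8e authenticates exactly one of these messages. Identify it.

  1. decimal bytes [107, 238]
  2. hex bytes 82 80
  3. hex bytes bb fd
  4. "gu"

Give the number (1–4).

4

Key decimal bytes [190] = be is 1 byte ≤ B = 5; zero-pad to 5 bytes: K' = be 00 00 00 00.
K' ⊕ ipad = 88 36 36 36 36; K' ⊕ opad = e2 5c 5c 5c 5c.
m1: inner = H(88 36 36 36 36 6b ee) = b9; tag = H(e2 5c 5c 5c 5c b9) = 0b
m2: inner = H(88 36 36 36 36 82 80) = 62; tag = H(e2 5c 5c 5c 5c 62) = b4
m3: inner = H(88 36 36 36 36 bb fd) = 18; tag = H(e2 5c 5c 5c 5c 18) = 6a
m4: inner = H(88 36 36 36 36 67 75) = 3c; tag = H(e2 5c 5c 5c 5c 3c) = 8e ← matches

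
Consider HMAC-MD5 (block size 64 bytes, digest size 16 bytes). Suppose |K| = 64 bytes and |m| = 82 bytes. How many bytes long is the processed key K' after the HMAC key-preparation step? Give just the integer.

Key is 64 ≤ 64 bytes, zero-padded: |K'| = 64.

64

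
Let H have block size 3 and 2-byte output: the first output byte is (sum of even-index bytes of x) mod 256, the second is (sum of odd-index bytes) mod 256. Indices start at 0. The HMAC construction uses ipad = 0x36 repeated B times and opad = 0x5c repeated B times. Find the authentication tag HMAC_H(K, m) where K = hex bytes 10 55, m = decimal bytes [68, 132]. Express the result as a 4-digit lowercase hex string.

Key hex bytes 10 55 is 2 bytes ≤ B = 3; zero-pad to 3 bytes: K' = 10 55 00.
K' ⊕ ipad = 26 63 36.  K' ⊕ opad = 4c 09 5c.
Inner input = (K'⊕ipad) ∥ m = 26 63 36 ∥ 44 84.
Inner hash: even-index sum = 224 mod 256 = 224; odd-index sum = 167 mod 256 = 167 → e0 a7.
Outer input = (K'⊕opad) ∥ inner = 4c 09 5c ∥ e0 a7.
Outer hash (tag): even-index sum = 335 mod 256 = 79; odd-index sum = 233 mod 256 = 233 → 4f e9.

4fe9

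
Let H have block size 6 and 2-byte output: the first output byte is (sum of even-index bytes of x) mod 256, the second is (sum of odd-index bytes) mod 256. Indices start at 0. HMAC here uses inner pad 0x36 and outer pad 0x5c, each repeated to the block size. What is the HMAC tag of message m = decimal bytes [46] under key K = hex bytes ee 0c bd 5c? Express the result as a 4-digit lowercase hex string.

Key hex bytes ee 0c bd 5c is 4 bytes ≤ B = 6; zero-pad to 6 bytes: K' = ee 0c bd 5c 00 00.
K' ⊕ ipad = d8 3a 8b 6a 36 36.  K' ⊕ opad = b2 50 e1 00 5c 5c.
Inner input = (K'⊕ipad) ∥ m = d8 3a 8b 6a 36 36 ∥ 2e.
Inner hash: even-index sum = 455 mod 256 = 199; odd-index sum = 218 mod 256 = 218 → c7 da.
Outer input = (K'⊕opad) ∥ inner = b2 50 e1 00 5c 5c ∥ c7 da.
Outer hash (tag): even-index sum = 694 mod 256 = 182; odd-index sum = 390 mod 256 = 134 → b6 86.

b686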